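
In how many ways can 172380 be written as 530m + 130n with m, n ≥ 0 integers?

gcd(530, 130) = 10.
By Bézout, 530×(1) + 130×(-4) = 10.
One solution: (0, 1326).
General: m = 0 + 13t, n = 1326 - 53t.
m ≥ 0 ⇒ t ≥ 0; n ≥ 0 ⇒ t ≤ 25. So t ∈ [0, 25]: 26 solutions.

26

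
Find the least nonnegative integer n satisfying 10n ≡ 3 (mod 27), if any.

gcd(27, 10) = 1  (27 = 2·10 + 7, 10 = 1·7 + 3, 7 = 2·3 + 1, 3 = 3·1).
1 divides 3, so solutions exist.
Back-substituting, 10·(-8) + 27·(3) = 1.
So 10·(-8) ≡ 1 (mod 27); multiply by 3: n ≡ -24 (mod 27).
Smallest nonnegative: n = -24 mod 27 = 3.

3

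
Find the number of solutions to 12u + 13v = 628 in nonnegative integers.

gcd(13, 12) = 1.
By Bézout, 12×(-1) + 13×(1) = 1.
One solution: (9, 40).
General: u = 9 + 13t, v = 40 - 12t.
u ≥ 0 ⇒ t ≥ 0; v ≥ 0 ⇒ t ≤ 3. So t ∈ [0, 3]: 4 solutions.

4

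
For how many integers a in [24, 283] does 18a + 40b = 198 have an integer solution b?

gcd(40, 18) = 2  (40 = 2·18 + 4, 18 = 4·4 + 2, 4 = 2·2).
Back-substituting, 18·(9) + 40·(-4) = 2.
Scale by 99: particular solution (891, -396); reduce a mod 20: (11, 0).
General solution: a = 11 + 20t, b = 0 - 9t for integer t.
24 ≤ 11 + 20t ≤ 283 gives t ∈ [1, 13], which is 13 values.

13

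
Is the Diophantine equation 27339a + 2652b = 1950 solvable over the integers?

yes

gcd(27339, 2652) = 39  (27339 = 10*2652 + 819, 2652 = 3*819 + 195, 819 = 4*195 + 39, 195 = 5*39).
39 divides 1950, so integer solutions exist.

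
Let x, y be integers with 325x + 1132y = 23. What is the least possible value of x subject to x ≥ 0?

gcd(1132, 325):
  1132 = 3·325 + 157
  325 = 2·157 + 11
  157 = 14·11 + 3
  11 = 3·3 + 2
  3 = 1·2 + 1
  2 = 2·1
so gcd(1132, 325) = 1.
1 divides 23, so solutions exist.
Back-substitute for Bézout coefficients:
  1 = 3 - 1·2
  ... = 325·(-411) + 1132·(118)
Scale by 23/1 = 23: (x₀, y₀) = (-9453, 2714).
General solution: x = -9453 + 1132t, y = 2714 - 325t for integer t.
x ≥ 0: smallest is -9453 mod 1132 = 735 (at t = 9), with y = -211.

735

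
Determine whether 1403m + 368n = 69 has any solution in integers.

gcd(1403, 368) = 23  (1403 = 3*368 + 299, 368 = 1*299 + 69, 299 = 4*69 + 23, 69 = 3*23).
23 divides 69, so integer solutions exist.

yes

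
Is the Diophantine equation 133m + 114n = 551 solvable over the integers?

gcd(133, 114) = 19.
19 divides 551, so integer solutions exist.

yes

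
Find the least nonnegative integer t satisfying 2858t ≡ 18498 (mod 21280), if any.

gcd(21280, 2858):
  21280 = 7·2858 + 1274
  2858 = 2·1274 + 310
  1274 = 4·310 + 34
  310 = 9·34 + 4
  34 = 8·4 + 2
  4 = 2·2
so gcd(21280, 2858) = 2.
2 divides 18498, so solutions exist.
Back-substitute for Bézout coefficients:
  2 = 34 - 8·4
  ... = 2858·(-5011) + 21280·(673)
So 2858·(-5011) ≡ 2 (mod 21280); multiply by 9249: t ≡ -46346739 (mod 10640).
Smallest nonnegative: t = -46346739 mod 10640 = 1101.

1101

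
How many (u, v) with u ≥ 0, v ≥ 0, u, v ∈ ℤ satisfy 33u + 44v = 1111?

gcd(44, 33) = 11.
By Bézout, 33×(-1) + 44×(1) = 11.
One solution: (3, 23).
General: u = 3 + 4t, v = 23 - 3t.
u ≥ 0 ⇒ t ≥ 0; v ≥ 0 ⇒ t ≤ 7. So t ∈ [0, 7]: 8 solutions.

8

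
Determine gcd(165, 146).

gcd(165, 146):
  165 = 1×146 + 19
  146 = 7×19 + 13
  19 = 1×13 + 6
  13 = 2×6 + 1
  6 = 6×1
so gcd(165, 146) = 1.

1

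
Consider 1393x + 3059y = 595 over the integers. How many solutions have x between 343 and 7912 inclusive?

gcd(3059, 1393):
  3059 = 2·1393 + 273
  1393 = 5·273 + 28
  273 = 9·28 + 21
  28 = 1·21 + 7
  21 = 3·7
so gcd(3059, 1393) = 7.
Back-substitute for Bézout coefficients:
  7 = 28 - 1·21
  ... = 1393·(112) + 3059·(-51)
Scale by 85: particular solution (9520, -4335); reduce x mod 437: (343, -156).
General solution: x = 343 + 437t, y = -156 - 199t for integer t.
343 ≤ 343 + 437t ≤ 7912 gives t ∈ [0, 17], which is 18 values.

18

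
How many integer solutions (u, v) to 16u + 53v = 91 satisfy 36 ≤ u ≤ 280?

gcd(53, 16) = 1.
By Bézout, 16·(10) + 53·(-3) = 1.
Particular solution: (9, -1).
General solution: u = 9 + 53t, v = -1 - 16t for integer t.
36 ≤ 9 + 53t ≤ 280 gives t ∈ [1, 5], which is 5 values.

5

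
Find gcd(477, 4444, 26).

gcd(4444, 477) = 1.
gcd(1, 26) = 1.

1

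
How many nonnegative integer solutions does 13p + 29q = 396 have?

1

gcd(29, 13) = 1.
By Bézout, 13*(9) + 29*(-4) = 1.
One solution: (26, 2).
General: p = 26 + 29t, q = 2 - 13t.
p ≥ 0 ⇒ t ≥ 0; q ≥ 0 ⇒ t ≤ 0. So t ∈ [0, 0]: 1 solution.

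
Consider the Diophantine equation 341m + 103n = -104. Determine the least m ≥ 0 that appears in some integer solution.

74

gcd(341, 103):
  341 = 3*103 + 32
  103 = 3*32 + 7
  32 = 4*7 + 4
  7 = 1*4 + 3
  4 = 1*3 + 1
  3 = 3*1
so gcd(341, 103) = 1.
1 divides -104, so solutions exist.
Back-substitute for Bézout coefficients:
  1 = 4 - 1*3
  ... = 341*(29) + 103*(-96)
Scale by -104/1 = -104: (m₀, n₀) = (-3016, 9984).
General solution: m = -3016 + 103t, n = 9984 - 341t for integer t.
m ≥ 0: smallest is -3016 mod 103 = 74 (at t = 30), with n = -246.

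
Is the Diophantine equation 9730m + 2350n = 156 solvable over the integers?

gcd(9730, 2350) = 10  (9730 = 4·2350 + 330, 2350 = 7·330 + 40, 330 = 8·40 + 10, 40 = 4·10).
10 does not divide 156 (remainder 6), so no integer solutions.

no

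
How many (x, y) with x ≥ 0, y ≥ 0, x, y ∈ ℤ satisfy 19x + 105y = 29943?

gcd(105, 19):
  105 = 5·19 + 10
  19 = 1·10 + 9
  10 = 1·9 + 1
  9 = 9·1
so gcd(105, 19) = 1.
Back-substitute for Bézout coefficients:
  1 = 10 - 1·9
  ... = 19·(-11) + 105·(2)
Scale by 29943: one solution is (-329373, 59886). Reduce x mod 105: (12, 283).
General: x = 12 + 105t, y = 283 - 19t.
x ≥ 0 ⇒ t ≥ 0; y ≥ 0 ⇒ t ≤ 14. So t ∈ [0, 14]: 15 solutions.

15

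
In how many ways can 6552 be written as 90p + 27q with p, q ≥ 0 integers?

24

gcd(90, 27):
  90 = 3×27 + 9
  27 = 3×9
so gcd(90, 27) = 9.
Back-substitute for Bézout coefficients:
  9 = 90 - 3×27
  ... = 90×(1) + 27×(-3)
Scale by 728: one solution is (728, -2184). Reduce p mod 3: (2, 236).
General: p = 2 + 3t, q = 236 - 10t.
p ≥ 0 ⇒ t ≥ 0; q ≥ 0 ⇒ t ≤ 23. So t ∈ [0, 23]: 24 solutions.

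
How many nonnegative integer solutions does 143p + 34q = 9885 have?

2

gcd(143, 34) = 1  (143 = 4*34 + 7, 34 = 4*7 + 6, 7 = 1*6 + 1, 6 = 6*1).
Back-substituting, 143*(5) + 34*(-21) = 1.
Scale by 9885: one solution is (49425, -207585). Reduce p mod 34: (23, 194).
General: p = 23 + 34t, q = 194 - 143t.
p ≥ 0 ⇒ t ≥ 0; q ≥ 0 ⇒ t ≤ 1. So t ∈ [0, 1]: 2 solutions.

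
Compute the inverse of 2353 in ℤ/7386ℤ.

gcd(7386, 2353) = 1  (7386 = 3·2353 + 327, 2353 = 7·327 + 64, 327 = 5·64 + 7, 64 = 9·7 + 1, 7 = 7·1).
Back-substituting, 2353·(1039) + 7386·(-331) = 1.
So 2353·1039 ≡ 1 (mod 7386), and 1039 mod 7386 = 1039.

1039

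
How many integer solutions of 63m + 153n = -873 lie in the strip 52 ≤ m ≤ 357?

18

gcd(153, 63) = 9.
By Bézout, 63×(5) + 153×(-2) = 9.
Particular solution: (8, -9).
General solution: m = 8 + 17t, n = -9 - 7t for integer t.
52 ≤ 8 + 17t ≤ 357 gives t ∈ [3, 20], which is 18 values.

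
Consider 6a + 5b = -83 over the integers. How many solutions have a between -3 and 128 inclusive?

27

gcd(6, 5) = 1  (6 = 1×5 + 1, 5 = 5×1).
Back-substituting, 6×(1) + 5×(-1) = 1.
Scale by -83: particular solution (-83, 83); reduce a mod 5: (2, -19).
General solution: a = 2 + 5t, b = -19 - 6t for integer t.
-3 ≤ 2 + 5t ≤ 128 gives t ∈ [-1, 25], which is 27 values.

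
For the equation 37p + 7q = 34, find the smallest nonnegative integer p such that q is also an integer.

3

gcd(37, 7) = 1  (37 = 5×7 + 2, 7 = 3×2 + 1, 2 = 2×1).
1 divides 34, so solutions exist.
Back-substituting, 37×(-3) + 7×(16) = 1.
Scale by 34/1 = 34: (p₀, q₀) = (-102, 544).
General solution: p = -102 + 7t, q = 544 - 37t for integer t.
p ≥ 0: smallest is -102 mod 7 = 3 (at t = 15), with q = -11.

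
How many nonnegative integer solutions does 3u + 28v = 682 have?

gcd(28, 3) = 1.
By Bézout, 3*(-9) + 28*(1) = 1.
One solution: (22, 22).
General: u = 22 + 28t, v = 22 - 3t.
u ≥ 0 ⇒ t ≥ 0; v ≥ 0 ⇒ t ≤ 7. So t ∈ [0, 7]: 8 solutions.

8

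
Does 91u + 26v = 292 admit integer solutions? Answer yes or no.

gcd(91, 26) = 13.
13 does not divide 292 (remainder 6), so no integer solutions.

no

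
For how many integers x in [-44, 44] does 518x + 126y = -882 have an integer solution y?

9

gcd(518, 126) = 14.
By Bézout, 518·(1) + 126·(-4) = 14.
Particular solution: (0, -7).
General solution: x = 0 + 9t, y = -7 - 37t for integer t.
-44 ≤ 0 + 9t ≤ 44 gives t ∈ [-4, 4], which is 9 values.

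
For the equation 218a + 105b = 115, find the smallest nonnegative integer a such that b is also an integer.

80

gcd(218, 105):
  218 = 2*105 + 8
  105 = 13*8 + 1
  8 = 8*1
so gcd(218, 105) = 1.
1 divides 115, so solutions exist.
Back-substitute for Bézout coefficients:
  1 = 105 - 13*8
  ... = 218*(-13) + 105*(27)
Scale by 115/1 = 115: (a₀, b₀) = (-1495, 3105).
General solution: a = -1495 + 105t, b = 3105 - 218t for integer t.
a ≥ 0: smallest is -1495 mod 105 = 80 (at t = 15), with b = -165.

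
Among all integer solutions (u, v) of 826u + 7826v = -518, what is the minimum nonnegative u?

511

gcd(7826, 826) = 14  (7826 = 9×826 + 392, 826 = 2×392 + 42, 392 = 9×42 + 14, 42 = 3×14).
14 divides -518, so solutions exist.
Back-substituting, 826×(-180) + 7826×(19) = 14.
Scale by -518/14 = -37: (u₀, v₀) = (6660, -703).
General solution: u = 6660 + 559t, v = -703 - 59t for integer t.
u ≥ 0: smallest is 6660 mod 559 = 511 (at t = -11), with v = -54.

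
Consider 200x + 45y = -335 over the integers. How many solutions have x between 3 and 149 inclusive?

16

gcd(200, 45):
  200 = 4×45 + 20
  45 = 2×20 + 5
  20 = 4×5
so gcd(200, 45) = 5.
Back-substitute for Bézout coefficients:
  5 = 45 - 2×20
  ... = 200×(-2) + 45×(9)
Scale by -67: particular solution (134, -603); reduce x mod 9: (8, -43).
General solution: x = 8 + 9t, y = -43 - 40t for integer t.
3 ≤ 8 + 9t ≤ 149 gives t ∈ [0, 15], which is 16 values.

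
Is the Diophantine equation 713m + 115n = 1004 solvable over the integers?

no

gcd(713, 115) = 23.
23 does not divide 1004 (remainder 15), so no integer solutions.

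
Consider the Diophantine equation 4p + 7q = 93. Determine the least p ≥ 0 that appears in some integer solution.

gcd(7, 4):
  7 = 1*4 + 3
  4 = 1*3 + 1
  3 = 3*1
so gcd(7, 4) = 1.
1 divides 93, so solutions exist.
Back-substitute for Bézout coefficients:
  1 = 4 - 1*3
  ... = 4*(2) + 7*(-1)
Scale by 93/1 = 93: (p₀, q₀) = (186, -93).
General solution: p = 186 + 7t, q = -93 - 4t for integer t.
p ≥ 0: smallest is 186 mod 7 = 4 (at t = -26), with q = 11.

4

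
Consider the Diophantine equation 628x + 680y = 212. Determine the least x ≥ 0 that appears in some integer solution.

gcd(680, 628):
  680 = 1·628 + 52
  628 = 12·52 + 4
  52 = 13·4
so gcd(680, 628) = 4.
4 divides 212, so solutions exist.
Back-substitute for Bézout coefficients:
  4 = 628 - 12·52
  ... = 628·(13) + 680·(-12)
Scale by 212/4 = 53: (x₀, y₀) = (689, -636).
General solution: x = 689 + 170t, y = -636 - 157t for integer t.
x ≥ 0: smallest is 689 mod 170 = 9 (at t = -4), with y = -8.

9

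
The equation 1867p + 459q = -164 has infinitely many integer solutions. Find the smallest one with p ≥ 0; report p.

202

gcd(1867, 459):
  1867 = 4·459 + 31
  459 = 14·31 + 25
  31 = 1·25 + 6
  25 = 4·6 + 1
  6 = 6·1
so gcd(1867, 459) = 1.
1 divides -164, so solutions exist.
Back-substitute for Bézout coefficients:
  1 = 25 - 4·6
  ... = 1867·(-74) + 459·(301)
Scale by -164/1 = -164: (p₀, q₀) = (12136, -49364).
General solution: p = 12136 + 459t, q = -49364 - 1867t for integer t.
p ≥ 0: smallest is 12136 mod 459 = 202 (at t = -26), with q = -822.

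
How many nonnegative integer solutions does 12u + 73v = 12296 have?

14

gcd(73, 12) = 1.
By Bézout, 12×(-6) + 73×(1) = 1.
One solution: (27, 164).
General: u = 27 + 73t, v = 164 - 12t.
u ≥ 0 ⇒ t ≥ 0; v ≥ 0 ⇒ t ≤ 13. So t ∈ [0, 13]: 14 solutions.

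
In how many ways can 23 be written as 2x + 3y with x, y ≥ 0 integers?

4

gcd(3, 2) = 1  (3 = 1×2 + 1, 2 = 2×1).
Back-substituting, 2×(-1) + 3×(1) = 1.
Scale by 23: one solution is (-23, 23). Reduce x mod 3: (1, 7).
General: x = 1 + 3t, y = 7 - 2t.
x ≥ 0 ⇒ t ≥ 0; y ≥ 0 ⇒ t ≤ 3. So t ∈ [0, 3]: 4 solutions.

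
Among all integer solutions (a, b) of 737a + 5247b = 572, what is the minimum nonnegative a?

193

gcd(5247, 737) = 11  (5247 = 7·737 + 88, 737 = 8·88 + 33, 88 = 2·33 + 22, 33 = 1·22 + 11, 22 = 2·11).
11 divides 572, so solutions exist.
Back-substituting, 737·(178) + 5247·(-25) = 11.
Scale by 572/11 = 52: (a₀, b₀) = (9256, -1300).
General solution: a = 9256 + 477t, b = -1300 - 67t for integer t.
a ≥ 0: smallest is 9256 mod 477 = 193 (at t = -19), with b = -27.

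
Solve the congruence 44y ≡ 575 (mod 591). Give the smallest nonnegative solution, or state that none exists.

322

gcd(591, 44) = 1  (591 = 13*44 + 19, 44 = 2*19 + 6, 19 = 3*6 + 1, 6 = 6*1).
1 divides 575, so solutions exist.
Back-substituting, 44*(-94) + 591*(7) = 1.
So 44*(-94) ≡ 1 (mod 591); multiply by 575: y ≡ -54050 (mod 591).
Smallest nonnegative: y = -54050 mod 591 = 322.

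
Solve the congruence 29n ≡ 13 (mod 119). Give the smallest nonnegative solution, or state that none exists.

62

gcd(119, 29):
  119 = 4·29 + 3
  29 = 9·3 + 2
  3 = 1·2 + 1
  2 = 2·1
so gcd(119, 29) = 1.
1 divides 13, so solutions exist.
Back-substitute for Bézout coefficients:
  1 = 3 - 1·2
  ... = 29·(-41) + 119·(10)
So 29·(-41) ≡ 1 (mod 119); multiply by 13: n ≡ -533 (mod 119).
Smallest nonnegative: n = -533 mod 119 = 62.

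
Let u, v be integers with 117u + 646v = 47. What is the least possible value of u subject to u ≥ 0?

gcd(646, 117) = 1  (646 = 5·117 + 61, 117 = 1·61 + 56, 61 = 1·56 + 5, 56 = 11·5 + 1, 5 = 5·1).
1 divides 47, so solutions exist.
Back-substituting, 117·(127) + 646·(-23) = 1.
Scale by 47/1 = 47: (u₀, v₀) = (5969, -1081).
General solution: u = 5969 + 646t, v = -1081 - 117t for integer t.
u ≥ 0: smallest is 5969 mod 646 = 155 (at t = -9), with v = -28.

155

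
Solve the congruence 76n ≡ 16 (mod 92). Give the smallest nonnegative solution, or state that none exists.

gcd(92, 76) = 4.
4 divides 16, so solutions exist.
By Bézout, 76*(-6) + 92*(5) = 4.
So 76*(-6) ≡ 4 (mod 92); multiply by 4: n ≡ -24 (mod 23).
Smallest nonnegative: n = -24 mod 23 = 22.

22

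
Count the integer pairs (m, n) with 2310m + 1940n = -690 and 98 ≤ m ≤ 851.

4

gcd(2310, 1940):
  2310 = 1·1940 + 370
  1940 = 5·370 + 90
  370 = 4·90 + 10
  90 = 9·10
so gcd(2310, 1940) = 10.
Back-substitute for Bézout coefficients:
  10 = 370 - 4·90
  ... = 2310·(21) + 1940·(-25)
Scale by -69: particular solution (-1449, 1725); reduce m mod 194: (103, -123).
General solution: m = 103 + 194t, n = -123 - 231t for integer t.
98 ≤ 103 + 194t ≤ 851 gives t ∈ [0, 3], which is 4 values.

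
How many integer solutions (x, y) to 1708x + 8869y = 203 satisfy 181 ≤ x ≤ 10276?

gcd(8869, 1708) = 7.
By Bézout, 1708*(566) + 8869*(-109) = 7.
Particular solution: (1210, -233).
General solution: x = 1210 + 1267t, y = -233 - 244t for integer t.
181 ≤ 1210 + 1267t ≤ 10276 gives t ∈ [0, 7], which is 8 values.

8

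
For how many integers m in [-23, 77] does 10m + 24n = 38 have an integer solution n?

gcd(24, 10) = 2.
By Bézout, 10×(5) + 24×(-2) = 2.
Particular solution: (11, -3).
General solution: m = 11 + 12t, n = -3 - 5t for integer t.
-23 ≤ 11 + 12t ≤ 77 gives t ∈ [-2, 5], which is 8 values.

8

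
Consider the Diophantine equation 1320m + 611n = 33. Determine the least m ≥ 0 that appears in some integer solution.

gcd(1320, 611) = 1  (1320 = 2*611 + 98, 611 = 6*98 + 23, 98 = 4*23 + 6, 23 = 3*6 + 5, 6 = 1*5 + 1, 5 = 5*1).
1 divides 33, so solutions exist.
Back-substituting, 1320*(106) + 611*(-229) = 1.
Scale by 33/1 = 33: (m₀, n₀) = (3498, -7557).
General solution: m = 3498 + 611t, n = -7557 - 1320t for integer t.
m ≥ 0: smallest is 3498 mod 611 = 443 (at t = -5), with n = -957.

443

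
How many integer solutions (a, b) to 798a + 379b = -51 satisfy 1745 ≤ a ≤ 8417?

17

gcd(798, 379):
  798 = 2·379 + 40
  379 = 9·40 + 19
  40 = 2·19 + 2
  19 = 9·2 + 1
  2 = 2·1
so gcd(798, 379) = 1.
Back-substitute for Bézout coefficients:
  1 = 19 - 9·2
  ... = 798·(-180) + 379·(379)
Scale by -51: particular solution (9180, -19329); reduce a mod 379: (84, -177).
General solution: a = 84 + 379t, b = -177 - 798t for integer t.
1745 ≤ 84 + 379t ≤ 8417 gives t ∈ [5, 21], which is 17 values.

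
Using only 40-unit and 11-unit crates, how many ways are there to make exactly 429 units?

Need nonnegative integers with 40j + 11k = 429.
gcd(40, 11) = 1, and 40·(-3) + 11·(11) = 1.
So (j₀, k₀) = (-1287, 4719); general j = -1287 + 11t, k = 4719 - 40t.
j ≥ 0 ⇒ t ≥ 117; k ≥ 0 ⇒ t ≤ 117. That's 1 value of t.

1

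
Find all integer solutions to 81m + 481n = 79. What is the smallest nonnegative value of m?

191

gcd(481, 81) = 1  (481 = 5*81 + 76, 81 = 1*76 + 5, 76 = 15*5 + 1, 5 = 5*1).
1 divides 79, so solutions exist.
Back-substituting, 81*(-95) + 481*(16) = 1.
Scale by 79/1 = 79: (m₀, n₀) = (-7505, 1264).
General solution: m = -7505 + 481t, n = 1264 - 81t for integer t.
m ≥ 0: smallest is -7505 mod 481 = 191 (at t = 16), with n = -32.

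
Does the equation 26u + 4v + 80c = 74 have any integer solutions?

gcd(26, 4) = 2  (26 = 6*4 + 2, 4 = 2*2).
gcd(2, 80) = 2.
2 divides 74, so integer solutions exist.

yes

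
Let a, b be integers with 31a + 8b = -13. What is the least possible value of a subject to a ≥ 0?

5

gcd(31, 8) = 1.
1 divides -13, so solutions exist.
By Bézout, 31*(-1) + 8*(4) = 1.
Scale by -13/1 = -13: (a₀, b₀) = (13, -52).
General solution: a = 13 + 8t, b = -52 - 31t for integer t.
a ≥ 0: smallest is 13 mod 8 = 5 (at t = -1), with b = -21.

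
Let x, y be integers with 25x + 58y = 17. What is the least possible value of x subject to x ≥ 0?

3

gcd(58, 25):
  58 = 2×25 + 8
  25 = 3×8 + 1
  8 = 8×1
so gcd(58, 25) = 1.
1 divides 17, so solutions exist.
Back-substitute for Bézout coefficients:
  1 = 25 - 3×8
  ... = 25×(7) + 58×(-3)
Scale by 17/1 = 17: (x₀, y₀) = (119, -51).
General solution: x = 119 + 58t, y = -51 - 25t for integer t.
x ≥ 0: smallest is 119 mod 58 = 3 (at t = -2), with y = -1.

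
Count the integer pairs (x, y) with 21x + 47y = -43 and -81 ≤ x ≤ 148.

5

gcd(47, 21) = 1.
By Bézout, 21*(9) + 47*(-4) = 1.
Particular solution: (36, -17).
General solution: x = 36 + 47t, y = -17 - 21t for integer t.
-81 ≤ 36 + 47t ≤ 148 gives t ∈ [-2, 2], which is 5 values.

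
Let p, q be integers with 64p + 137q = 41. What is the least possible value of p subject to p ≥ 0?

67

gcd(137, 64):
  137 = 2*64 + 9
  64 = 7*9 + 1
  9 = 9*1
so gcd(137, 64) = 1.
1 divides 41, so solutions exist.
Back-substitute for Bézout coefficients:
  1 = 64 - 7*9
  ... = 64*(15) + 137*(-7)
Scale by 41/1 = 41: (p₀, q₀) = (615, -287).
General solution: p = 615 + 137t, q = -287 - 64t for integer t.
p ≥ 0: smallest is 615 mod 137 = 67 (at t = -4), with q = -31.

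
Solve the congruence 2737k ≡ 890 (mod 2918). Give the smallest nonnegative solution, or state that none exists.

382

gcd(2918, 2737):
  2918 = 1×2737 + 181
  2737 = 15×181 + 22
  181 = 8×22 + 5
  22 = 4×5 + 2
  5 = 2×2 + 1
  2 = 2×1
so gcd(2918, 2737) = 1.
1 divides 890, so solutions exist.
Back-substitute for Bézout coefficients:
  1 = 5 - 2×2
  ... = 2737×(-1193) + 2918×(1119)
So 2737×(-1193) ≡ 1 (mod 2918); multiply by 890: k ≡ -1061770 (mod 2918).
Smallest nonnegative: k = -1061770 mod 2918 = 382.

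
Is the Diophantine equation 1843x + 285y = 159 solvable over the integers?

no

gcd(1843, 285):
  1843 = 6×285 + 133
  285 = 2×133 + 19
  133 = 7×19
so gcd(1843, 285) = 19.
19 does not divide 159 (remainder 7), so no integer solutions.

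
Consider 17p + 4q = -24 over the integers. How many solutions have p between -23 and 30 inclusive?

13

gcd(17, 4) = 1  (17 = 4×4 + 1, 4 = 4×1).
Back-substituting, 17×(1) + 4×(-4) = 1.
Scale by -24: particular solution (-24, 96); reduce p mod 4: (0, -6).
General solution: p = 0 + 4t, q = -6 - 17t for integer t.
-23 ≤ 0 + 4t ≤ 30 gives t ∈ [-5, 7], which is 13 values.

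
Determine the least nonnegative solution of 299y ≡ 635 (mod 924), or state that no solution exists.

gcd(924, 299):
  924 = 3·299 + 27
  299 = 11·27 + 2
  27 = 13·2 + 1
  2 = 2·1
so gcd(924, 299) = 1.
1 divides 635, so solutions exist.
Back-substitute for Bézout coefficients:
  1 = 27 - 13·2
  ... = 299·(-445) + 924·(144)
So 299·(-445) ≡ 1 (mod 924); multiply by 635: y ≡ -282575 (mod 924).
Smallest nonnegative: y = -282575 mod 924 = 169.

169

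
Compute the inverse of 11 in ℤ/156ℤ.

71

gcd(156, 11) = 1  (156 = 14×11 + 2, 11 = 5×2 + 1, 2 = 2×1).
Back-substituting, 11×(71) + 156×(-5) = 1.
So 11×71 ≡ 1 (mod 156), and 71 mod 156 = 71.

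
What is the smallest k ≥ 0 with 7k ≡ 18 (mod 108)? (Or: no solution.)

gcd(108, 7) = 1  (108 = 15*7 + 3, 7 = 2*3 + 1, 3 = 3*1).
1 divides 18, so solutions exist.
Back-substituting, 7*(31) + 108*(-2) = 1.
So 7*(31) ≡ 1 (mod 108); multiply by 18: k ≡ 558 (mod 108).
Smallest nonnegative: k = 558 mod 108 = 18.

18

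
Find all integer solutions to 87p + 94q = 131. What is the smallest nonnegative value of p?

35

gcd(94, 87):
  94 = 1·87 + 7
  87 = 12·7 + 3
  7 = 2·3 + 1
  3 = 3·1
so gcd(94, 87) = 1.
1 divides 131, so solutions exist.
Back-substitute for Bézout coefficients:
  1 = 7 - 2·3
  ... = 87·(-27) + 94·(25)
Scale by 131/1 = 131: (p₀, q₀) = (-3537, 3275).
General solution: p = -3537 + 94t, q = 3275 - 87t for integer t.
p ≥ 0: smallest is -3537 mod 94 = 35 (at t = 38), with q = -31.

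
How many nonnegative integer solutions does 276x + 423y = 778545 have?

gcd(423, 276) = 3  (423 = 1*276 + 147, 276 = 1*147 + 129, 147 = 1*129 + 18, 129 = 7*18 + 3, 18 = 6*3).
Back-substituting, 276*(23) + 423*(-15) = 3.
Scale by 259515: one solution is (5968845, -3892725). Reduce x mod 141: (33, 1819).
General: x = 33 + 141t, y = 1819 - 92t.
x ≥ 0 ⇒ t ≥ 0; y ≥ 0 ⇒ t ≤ 19. So t ∈ [0, 19]: 20 solutions.

20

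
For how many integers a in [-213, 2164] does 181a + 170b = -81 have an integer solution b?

14

gcd(181, 170) = 1  (181 = 1×170 + 11, 170 = 15×11 + 5, 11 = 2×5 + 1, 5 = 5×1).
Back-substituting, 181×(31) + 170×(-33) = 1.
Scale by -81: particular solution (-2511, 2673); reduce a mod 170: (39, -42).
General solution: a = 39 + 170t, b = -42 - 181t for integer t.
-213 ≤ 39 + 170t ≤ 2164 gives t ∈ [-1, 12], which is 14 values.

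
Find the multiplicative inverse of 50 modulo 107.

gcd(107, 50) = 1.
By Bézout, 50·(15) + 107·(-7) = 1.
So 50·15 ≡ 1 (mod 107), and 15 mod 107 = 15.

15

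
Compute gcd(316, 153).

gcd(316, 153) = 1  (316 = 2·153 + 10, 153 = 15·10 + 3, 10 = 3·3 + 1, 3 = 3·1).

1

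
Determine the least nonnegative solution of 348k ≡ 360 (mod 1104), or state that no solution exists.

74

gcd(1104, 348) = 12  (1104 = 3×348 + 60, 348 = 5×60 + 48, 60 = 1×48 + 12, 48 = 4×12).
12 divides 360, so solutions exist.
Back-substituting, 348×(-19) + 1104×(6) = 12.
So 348×(-19) ≡ 12 (mod 1104); multiply by 30: k ≡ -570 (mod 92).
Smallest nonnegative: k = -570 mod 92 = 74.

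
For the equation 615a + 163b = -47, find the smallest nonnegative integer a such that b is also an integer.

gcd(615, 163):
  615 = 3·163 + 126
  163 = 1·126 + 37
  126 = 3·37 + 15
  37 = 2·15 + 7
  15 = 2·7 + 1
  7 = 7·1
so gcd(615, 163) = 1.
1 divides -47, so solutions exist.
Back-substitute for Bézout coefficients:
  1 = 15 - 2·7
  ... = 615·(22) + 163·(-83)
Scale by -47/1 = -47: (a₀, b₀) = (-1034, 3901).
General solution: a = -1034 + 163t, b = 3901 - 615t for integer t.
a ≥ 0: smallest is -1034 mod 163 = 107 (at t = 7), with b = -404.

107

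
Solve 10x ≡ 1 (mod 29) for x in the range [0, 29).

gcd(29, 10):
  29 = 2×10 + 9
  10 = 1×9 + 1
  9 = 9×1
so gcd(29, 10) = 1.
Back-substitute for Bézout coefficients:
  1 = 10 - 1×9
  ... = 10×(3) + 29×(-1)
So 10×3 ≡ 1 (mod 29), and 3 mod 29 = 3.

3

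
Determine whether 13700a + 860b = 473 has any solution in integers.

gcd(13700, 860) = 20  (13700 = 15·860 + 800, 860 = 1·800 + 60, 800 = 13·60 + 20, 60 = 3·20).
20 does not divide 473 (remainder 13), so no integer solutions.

no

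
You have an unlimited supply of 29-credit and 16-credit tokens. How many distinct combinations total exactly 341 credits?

Need nonnegative integers with 29j + 16k = 341.
gcd(29, 16) = 1, and 29·(5) + 16·(-9) = 1.
So (j₀, k₀) = (1705, -3069); general j = 1705 + 16t, k = -3069 - 29t.
j ≥ 0 ⇒ t ≥ -106; k ≥ 0 ⇒ t ≤ -106. That's 1 value of t.

1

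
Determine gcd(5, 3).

1

gcd(5, 3):
  5 = 1·3 + 2
  3 = 1·2 + 1
  2 = 2·1
so gcd(5, 3) = 1.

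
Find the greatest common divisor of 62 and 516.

2

gcd(516, 62):
  516 = 8*62 + 20
  62 = 3*20 + 2
  20 = 10*2
so gcd(516, 62) = 2.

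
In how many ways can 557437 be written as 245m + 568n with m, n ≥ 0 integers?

gcd(568, 245) = 1  (568 = 2·245 + 78, 245 = 3·78 + 11, 78 = 7·11 + 1, 11 = 11·1).
Back-substituting, 245·(-51) + 568·(22) = 1.
Scale by 557437: one solution is (-28429287, 12263614). Reduce m mod 568: (249, 874).
General: m = 249 + 568t, n = 874 - 245t.
m ≥ 0 ⇒ t ≥ 0; n ≥ 0 ⇒ t ≤ 3. So t ∈ [0, 3]: 4 solutions.

4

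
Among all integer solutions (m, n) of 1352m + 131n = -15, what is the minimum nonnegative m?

gcd(1352, 131):
  1352 = 10·131 + 42
  131 = 3·42 + 5
  42 = 8·5 + 2
  5 = 2·2 + 1
  2 = 2·1
so gcd(1352, 131) = 1.
1 divides -15, so solutions exist.
Back-substitute for Bézout coefficients:
  1 = 5 - 2·2
  ... = 1352·(-53) + 131·(547)
Scale by -15/1 = -15: (m₀, n₀) = (795, -8205).
General solution: m = 795 + 131t, n = -8205 - 1352t for integer t.
m ≥ 0: smallest is 795 mod 131 = 9 (at t = -6), with n = -93.

9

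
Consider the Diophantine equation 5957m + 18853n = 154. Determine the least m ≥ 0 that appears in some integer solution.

gcd(18853, 5957) = 1  (18853 = 3·5957 + 982, 5957 = 6·982 + 65, 982 = 15·65 + 7, 65 = 9·7 + 2, 7 = 3·2 + 1, 2 = 2·1).
1 divides 154, so solutions exist.
Back-substituting, 5957·(-8121) + 18853·(2566) = 1.
Scale by 154/1 = 154: (m₀, n₀) = (-1250634, 395164).
General solution: m = -1250634 + 18853t, n = 395164 - 5957t for integer t.
m ≥ 0: smallest is -1250634 mod 18853 = 12517 (at t = 67), with n = -3955.

12517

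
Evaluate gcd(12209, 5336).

gcd(12209, 5336):
  12209 = 2×5336 + 1537
  5336 = 3×1537 + 725
  1537 = 2×725 + 87
  725 = 8×87 + 29
  87 = 3×29
so gcd(12209, 5336) = 29.

29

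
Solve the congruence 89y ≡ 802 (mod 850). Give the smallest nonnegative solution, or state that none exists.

gcd(850, 89):
  850 = 9×89 + 49
  89 = 1×49 + 40
  49 = 1×40 + 9
  40 = 4×9 + 4
  9 = 2×4 + 1
  4 = 4×1
so gcd(850, 89) = 1.
1 divides 802, so solutions exist.
Back-substitute for Bézout coefficients:
  1 = 9 - 2×4
  ... = 89×(-191) + 850×(20)
So 89×(-191) ≡ 1 (mod 850); multiply by 802: y ≡ -153182 (mod 850).
Smallest nonnegative: y = -153182 mod 850 = 668.

668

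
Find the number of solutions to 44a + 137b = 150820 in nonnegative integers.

gcd(137, 44):
  137 = 3·44 + 5
  44 = 8·5 + 4
  5 = 1·4 + 1
  4 = 4·1
so gcd(137, 44) = 1.
Back-substitute for Bézout coefficients:
  1 = 5 - 1·4
  ... = 44·(-28) + 137·(9)
Scale by 150820: one solution is (-4222960, 1357380). Reduce a mod 137: (65, 1080).
General: a = 65 + 137t, b = 1080 - 44t.
a ≥ 0 ⇒ t ≥ 0; b ≥ 0 ⇒ t ≤ 24. So t ∈ [0, 24]: 25 solutions.

25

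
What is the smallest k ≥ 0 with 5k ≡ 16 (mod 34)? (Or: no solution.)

10

gcd(34, 5):
  34 = 6×5 + 4
  5 = 1×4 + 1
  4 = 4×1
so gcd(34, 5) = 1.
1 divides 16, so solutions exist.
Back-substitute for Bézout coefficients:
  1 = 5 - 1×4
  ... = 5×(7) + 34×(-1)
So 5×(7) ≡ 1 (mod 34); multiply by 16: k ≡ 112 (mod 34).
Smallest nonnegative: k = 112 mod 34 = 10.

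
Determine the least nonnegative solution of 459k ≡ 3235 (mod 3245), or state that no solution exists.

gcd(3245, 459):
  3245 = 7×459 + 32
  459 = 14×32 + 11
  32 = 2×11 + 10
  11 = 1×10 + 1
  10 = 10×1
so gcd(3245, 459) = 1.
1 divides 3235, so solutions exist.
Back-substitute for Bézout coefficients:
  1 = 11 - 1×10
  ... = 459×(304) + 3245×(-43)
So 459×(304) ≡ 1 (mod 3245); multiply by 3235: k ≡ 983440 (mod 3245).
Smallest nonnegative: k = 983440 mod 3245 = 205.

205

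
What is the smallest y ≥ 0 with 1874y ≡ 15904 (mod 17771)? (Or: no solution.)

gcd(17771, 1874):
  17771 = 9·1874 + 905
  1874 = 2·905 + 64
  905 = 14·64 + 9
  64 = 7·9 + 1
  9 = 9·1
so gcd(17771, 1874) = 1.
1 divides 15904, so solutions exist.
Back-substitute for Bézout coefficients:
  1 = 64 - 7·9
  ... = 1874·(1944) + 17771·(-205)
So 1874·(1944) ≡ 1 (mod 17771); multiply by 15904: y ≡ 30917376 (mod 17771).
Smallest nonnegative: y = 30917376 mod 17771 = 13607.

13607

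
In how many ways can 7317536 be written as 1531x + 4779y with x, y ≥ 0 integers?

1

gcd(4779, 1531) = 1.
By Bézout, 1531·(334) + 4779·(-107) = 1.
One solution: (4739, 13).
General: x = 4739 + 4779t, y = 13 - 1531t.
x ≥ 0 ⇒ t ≥ 0; y ≥ 0 ⇒ t ≤ 0. So t ∈ [0, 0]: 1 solution.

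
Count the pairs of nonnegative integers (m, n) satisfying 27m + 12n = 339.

3

gcd(27, 12) = 3  (27 = 2·12 + 3, 12 = 4·3).
Back-substituting, 27·(1) + 12·(-2) = 3.
Scale by 113: one solution is (113, -226). Reduce m mod 4: (1, 26).
General: m = 1 + 4t, n = 26 - 9t.
m ≥ 0 ⇒ t ≥ 0; n ≥ 0 ⇒ t ≤ 2. So t ∈ [0, 2]: 3 solutions.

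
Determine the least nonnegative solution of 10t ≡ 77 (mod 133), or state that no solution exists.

gcd(133, 10) = 1  (133 = 13*10 + 3, 10 = 3*3 + 1, 3 = 3*1).
1 divides 77, so solutions exist.
Back-substituting, 10*(40) + 133*(-3) = 1.
So 10*(40) ≡ 1 (mod 133); multiply by 77: t ≡ 3080 (mod 133).
Smallest nonnegative: t = 3080 mod 133 = 21.

21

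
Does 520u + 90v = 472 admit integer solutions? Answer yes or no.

gcd(520, 90) = 10  (520 = 5·90 + 70, 90 = 1·70 + 20, 70 = 3·20 + 10, 20 = 2·10).
10 does not divide 472 (remainder 2), so no integer solutions.

no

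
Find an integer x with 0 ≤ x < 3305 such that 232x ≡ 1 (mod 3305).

2493

gcd(3305, 232):
  3305 = 14×232 + 57
  232 = 4×57 + 4
  57 = 14×4 + 1
  4 = 4×1
so gcd(3305, 232) = 1.
Back-substitute for Bézout coefficients:
  1 = 57 - 14×4
  ... = 232×(-812) + 3305×(57)
So 232×-812 ≡ 1 (mod 3305), and -812 mod 3305 = 2493.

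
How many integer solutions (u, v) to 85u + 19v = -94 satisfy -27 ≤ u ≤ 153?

10

gcd(85, 19) = 1.
By Bézout, 85×(-2) + 19×(9) = 1.
Particular solution: (17, -81).
General solution: u = 17 + 19t, v = -81 - 85t for integer t.
-27 ≤ 17 + 19t ≤ 153 gives t ∈ [-2, 7], which is 10 values.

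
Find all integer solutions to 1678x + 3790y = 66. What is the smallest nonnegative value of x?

1362

gcd(3790, 1678) = 2.
2 divides 66, so solutions exist.
By Bézout, 1678*(-131) + 3790*(58) = 2.
Scale by 66/2 = 33: (x₀, y₀) = (-4323, 1914).
General solution: x = -4323 + 1895t, y = 1914 - 839t for integer t.
x ≥ 0: smallest is -4323 mod 1895 = 1362 (at t = 3), with y = -603.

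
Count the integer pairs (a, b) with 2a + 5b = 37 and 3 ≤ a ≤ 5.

0

gcd(5, 2) = 1.
By Bézout, 2*(-2) + 5*(1) = 1.
Particular solution: (1, 7).
General solution: a = 1 + 5t, b = 7 - 2t for integer t.
3 ≤ 1 + 5t ≤ 5 gives t ∈ [1, 0], which is 0 values.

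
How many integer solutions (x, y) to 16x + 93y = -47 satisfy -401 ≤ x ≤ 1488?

20

gcd(93, 16) = 1.
By Bézout, 16*(-29) + 93*(5) = 1.
Particular solution: (61, -11).
General solution: x = 61 + 93t, y = -11 - 16t for integer t.
-401 ≤ 61 + 93t ≤ 1488 gives t ∈ [-4, 15], which is 20 values.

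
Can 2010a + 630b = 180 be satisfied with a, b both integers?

gcd(2010, 630) = 30  (2010 = 3·630 + 120, 630 = 5·120 + 30, 120 = 4·30).
30 divides 180, so integer solutions exist.

yes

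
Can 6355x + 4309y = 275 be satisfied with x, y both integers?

no

gcd(6355, 4309) = 31.
31 does not divide 275 (remainder 27), so no integer solutions.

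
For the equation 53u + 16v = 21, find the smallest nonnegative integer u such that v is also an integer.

gcd(53, 16) = 1.
1 divides 21, so solutions exist.
By Bézout, 53*(-3) + 16*(10) = 1.
Scale by 21/1 = 21: (u₀, v₀) = (-63, 210).
General solution: u = -63 + 16t, v = 210 - 53t for integer t.
u ≥ 0: smallest is -63 mod 16 = 1 (at t = 4), with v = -2.

1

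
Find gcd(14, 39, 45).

1

gcd(39, 14) = 1.
gcd(1, 45) = 1.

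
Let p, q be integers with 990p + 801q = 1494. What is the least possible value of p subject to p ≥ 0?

gcd(990, 801) = 9  (990 = 1×801 + 189, 801 = 4×189 + 45, 189 = 4×45 + 9, 45 = 5×9).
9 divides 1494, so solutions exist.
Back-substituting, 990×(17) + 801×(-21) = 9.
Scale by 1494/9 = 166: (p₀, q₀) = (2822, -3486).
General solution: p = 2822 + 89t, q = -3486 - 110t for integer t.
p ≥ 0: smallest is 2822 mod 89 = 63 (at t = -31), with q = -76.

63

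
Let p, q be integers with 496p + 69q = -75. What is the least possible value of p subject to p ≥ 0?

42

gcd(496, 69):
  496 = 7·69 + 13
  69 = 5·13 + 4
  13 = 3·4 + 1
  4 = 4·1
so gcd(496, 69) = 1.
1 divides -75, so solutions exist.
Back-substitute for Bézout coefficients:
  1 = 13 - 3·4
  ... = 496·(16) + 69·(-115)
Scale by -75/1 = -75: (p₀, q₀) = (-1200, 8625).
General solution: p = -1200 + 69t, q = 8625 - 496t for integer t.
p ≥ 0: smallest is -1200 mod 69 = 42 (at t = 18), with q = -303.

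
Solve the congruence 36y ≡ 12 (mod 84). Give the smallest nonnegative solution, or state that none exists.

gcd(84, 36) = 12  (84 = 2·36 + 12, 36 = 3·12).
12 divides 12, so solutions exist.
Back-substituting, 36·(-2) + 84·(1) = 12.
So 36·(-2) ≡ 12 (mod 84); multiply by 1: y ≡ -2 (mod 7).
Smallest nonnegative: y = -2 mod 7 = 5.

5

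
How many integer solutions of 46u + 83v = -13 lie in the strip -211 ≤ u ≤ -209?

0

gcd(83, 46) = 1.
By Bézout, 46·(-9) + 83·(5) = 1.
Particular solution: (34, -19).
General solution: u = 34 + 83t, v = -19 - 46t for integer t.
-211 ≤ 34 + 83t ≤ -209 gives t ∈ [-2, -3], which is 0 values.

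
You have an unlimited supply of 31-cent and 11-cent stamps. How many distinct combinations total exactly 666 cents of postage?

2

Need nonnegative integers with 31j + 11k = 666.
gcd(31, 11) = 1, and 31·(5) + 11·(-14) = 1.
So (j₀, k₀) = (3330, -9324); general j = 3330 + 11t, k = -9324 - 31t.
j ≥ 0 ⇒ t ≥ -302; k ≥ 0 ⇒ t ≤ -301. That's 2 values of t.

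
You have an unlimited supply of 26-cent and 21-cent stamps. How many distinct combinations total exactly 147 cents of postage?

Need nonnegative integers with 26j + 21k = 147.
gcd(26, 21) = 1, and 26·(-4) + 21·(5) = 1.
So (j₀, k₀) = (-588, 735); general j = -588 + 21t, k = 735 - 26t.
j ≥ 0 ⇒ t ≥ 28; k ≥ 0 ⇒ t ≤ 28. That's 1 value of t.

1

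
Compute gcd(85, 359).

gcd(359, 85):
  359 = 4·85 + 19
  85 = 4·19 + 9
  19 = 2·9 + 1
  9 = 9·1
so gcd(359, 85) = 1.

1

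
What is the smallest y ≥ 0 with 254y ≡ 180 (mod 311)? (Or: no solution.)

226

gcd(311, 254) = 1  (311 = 1*254 + 57, 254 = 4*57 + 26, 57 = 2*26 + 5, 26 = 5*5 + 1, 5 = 5*1).
1 divides 180, so solutions exist.
Back-substituting, 254*(60) + 311*(-49) = 1.
So 254*(60) ≡ 1 (mod 311); multiply by 180: y ≡ 10800 (mod 311).
Smallest nonnegative: y = 10800 mod 311 = 226.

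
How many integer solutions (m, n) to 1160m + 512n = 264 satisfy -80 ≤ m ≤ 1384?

23

gcd(1160, 512) = 8  (1160 = 2·512 + 136, 512 = 3·136 + 104, 136 = 1·104 + 32, 104 = 3·32 + 8, 32 = 4·8).
Back-substituting, 1160·(-15) + 512·(34) = 8.
Scale by 33: particular solution (-495, 1122); reduce m mod 64: (17, -38).
General solution: m = 17 + 64t, n = -38 - 145t for integer t.
-80 ≤ 17 + 64t ≤ 1384 gives t ∈ [-1, 21], which is 23 values.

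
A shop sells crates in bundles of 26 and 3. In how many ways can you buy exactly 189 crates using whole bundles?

3

Need nonnegative integers with 26j + 3k = 189.
gcd(26, 3) = 1, and 26·(-1) + 3·(9) = 1.
So (j₀, k₀) = (-189, 1701); general j = -189 + 3t, k = 1701 - 26t.
j ≥ 0 ⇒ t ≥ 63; k ≥ 0 ⇒ t ≤ 65. That's 3 values of t.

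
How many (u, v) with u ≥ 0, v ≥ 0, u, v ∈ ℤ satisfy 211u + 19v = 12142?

3

gcd(211, 19) = 1  (211 = 11*19 + 2, 19 = 9*2 + 1, 2 = 2*1).
Back-substituting, 211*(-9) + 19*(100) = 1.
Scale by 12142: one solution is (-109278, 1214200). Reduce u mod 19: (10, 528).
General: u = 10 + 19t, v = 528 - 211t.
u ≥ 0 ⇒ t ≥ 0; v ≥ 0 ⇒ t ≤ 2. So t ∈ [0, 2]: 3 solutions.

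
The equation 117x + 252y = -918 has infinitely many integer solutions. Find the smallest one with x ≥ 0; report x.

gcd(252, 117):
  252 = 2·117 + 18
  117 = 6·18 + 9
  18 = 2·9
so gcd(252, 117) = 9.
9 divides -918, so solutions exist.
Back-substitute for Bézout coefficients:
  9 = 117 - 6·18
  ... = 117·(13) + 252·(-6)
Scale by -918/9 = -102: (x₀, y₀) = (-1326, 612).
General solution: x = -1326 + 28t, y = 612 - 13t for integer t.
x ≥ 0: smallest is -1326 mod 28 = 18 (at t = 48), with y = -12.

18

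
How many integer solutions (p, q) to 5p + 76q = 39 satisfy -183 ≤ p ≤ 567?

10

gcd(76, 5) = 1.
By Bézout, 5×(-15) + 76×(1) = 1.
Particular solution: (23, -1).
General solution: p = 23 + 76t, q = -1 - 5t for integer t.
-183 ≤ 23 + 76t ≤ 567 gives t ∈ [-2, 7], which is 10 values.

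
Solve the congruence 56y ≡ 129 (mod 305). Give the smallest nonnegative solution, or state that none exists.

gcd(305, 56):
  305 = 5×56 + 25
  56 = 2×25 + 6
  25 = 4×6 + 1
  6 = 6×1
so gcd(305, 56) = 1.
1 divides 129, so solutions exist.
Back-substitute for Bézout coefficients:
  1 = 25 - 4×6
  ... = 56×(-49) + 305×(9)
So 56×(-49) ≡ 1 (mod 305); multiply by 129: y ≡ -6321 (mod 305).
Smallest nonnegative: y = -6321 mod 305 = 84.

84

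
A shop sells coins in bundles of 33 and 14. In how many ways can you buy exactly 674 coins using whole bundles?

2

Need nonnegative integers with 33j + 14k = 674.
gcd(33, 14) = 1, and 33·(3) + 14·(-7) = 1.
So (j₀, k₀) = (2022, -4718); general j = 2022 + 14t, k = -4718 - 33t.
j ≥ 0 ⇒ t ≥ -144; k ≥ 0 ⇒ t ≤ -143. That's 2 values of t.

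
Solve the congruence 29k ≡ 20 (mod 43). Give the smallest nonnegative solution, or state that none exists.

gcd(43, 29):
  43 = 1*29 + 14
  29 = 2*14 + 1
  14 = 14*1
so gcd(43, 29) = 1.
1 divides 20, so solutions exist.
Back-substitute for Bézout coefficients:
  1 = 29 - 2*14
  ... = 29*(3) + 43*(-2)
So 29*(3) ≡ 1 (mod 43); multiply by 20: k ≡ 60 (mod 43).
Smallest nonnegative: k = 60 mod 43 = 17.

17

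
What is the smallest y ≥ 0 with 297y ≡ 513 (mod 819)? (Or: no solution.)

10

gcd(819, 297) = 9.
9 divides 513, so solutions exist.
By Bézout, 297×(-11) + 819×(4) = 9.
So 297×(-11) ≡ 9 (mod 819); multiply by 57: y ≡ -627 (mod 91).
Smallest nonnegative: y = -627 mod 91 = 10.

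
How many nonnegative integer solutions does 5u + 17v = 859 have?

gcd(17, 5) = 1.
By Bézout, 5*(7) + 17*(-2) = 1.
One solution: (12, 47).
General: u = 12 + 17t, v = 47 - 5t.
u ≥ 0 ⇒ t ≥ 0; v ≥ 0 ⇒ t ≤ 9. So t ∈ [0, 9]: 10 solutions.

10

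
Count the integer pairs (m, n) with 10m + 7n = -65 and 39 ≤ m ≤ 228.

28

gcd(10, 7) = 1  (10 = 1×7 + 3, 7 = 2×3 + 1, 3 = 3×1).
Back-substituting, 10×(-2) + 7×(3) = 1.
Scale by -65: particular solution (130, -195); reduce m mod 7: (4, -15).
General solution: m = 4 + 7t, n = -15 - 10t for integer t.
39 ≤ 4 + 7t ≤ 228 gives t ∈ [5, 32], which is 28 values.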